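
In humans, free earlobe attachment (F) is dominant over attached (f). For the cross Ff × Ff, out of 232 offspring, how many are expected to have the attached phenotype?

Punnett square for Ff × Ff:
Offspring genotypes: 1 FF, 2 Ff, 1 ff
Total offspring: 4
Count with target: 1
Probability: 1/4
Expected count = 1/4 × 232 = 58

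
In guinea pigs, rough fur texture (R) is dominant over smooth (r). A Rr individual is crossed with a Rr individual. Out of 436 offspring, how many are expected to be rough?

Punnett square for Rr × Rr:
Offspring genotypes: 1 RR, 2 Rr, 1 rr
rough: 3, smooth: 1
rough: 3 out of 4 → fraction 3/4
Expected count = 3/4 × 436 = 327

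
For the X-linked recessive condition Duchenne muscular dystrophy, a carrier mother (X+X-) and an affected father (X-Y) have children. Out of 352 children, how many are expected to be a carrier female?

Cross: X+X- × X-Y
Offspring: 1 X+X-, 1 X+Y, 1 X-X-, 1 X-Y
Probability of a carrier female: 1/4
Expected count = 1/4 × 352 = 88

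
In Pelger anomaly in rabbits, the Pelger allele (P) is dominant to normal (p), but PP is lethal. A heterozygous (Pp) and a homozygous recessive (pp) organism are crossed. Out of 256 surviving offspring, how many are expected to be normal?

Cross: Pp × pp
Punnett square offspring (before lethality): 2 Pp, 2 pp
No PP offspring are produced in this cross.
normal: 2 out of 4 → fraction 1/2
Expected count = 1/2 × 256 = 128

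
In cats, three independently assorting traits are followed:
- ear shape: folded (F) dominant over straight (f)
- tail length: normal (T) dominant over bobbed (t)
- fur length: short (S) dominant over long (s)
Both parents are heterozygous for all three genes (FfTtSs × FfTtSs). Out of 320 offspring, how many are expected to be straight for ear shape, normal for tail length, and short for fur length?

Trihybrid cross: FfTtSs × FfTtSs
Each trait segregates independently with a 3:1 phenotypic ratio, so each gene contributes 3/4 (dominant) or 1/4 (recessive).
Target: straight (ear shape), normal (tail length), short (fur length)
Probability = product of independent per-trait probabilities
= 1/4 × 3/4 × 3/4 = 9/64
Expected count = 9/64 × 320 = 45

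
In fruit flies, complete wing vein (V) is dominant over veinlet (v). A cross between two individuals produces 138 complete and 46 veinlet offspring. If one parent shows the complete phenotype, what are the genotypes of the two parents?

Observed offspring: 138 complete, 46 veinlet
The observed ratio simplifies to 3:1. Veinlet (vv) offspring appear, so each parent must contribute one v allele. The parent stated to show complete carries V, so it is Vv. The other parent is then either Vv or vv: Vv × vv would give a 1:1 split, whereas Vv × Vv gives 3:1 — matching the data. So both parents are heterozygous (Vv × Vv).
Parent genotypes: Vv × Vv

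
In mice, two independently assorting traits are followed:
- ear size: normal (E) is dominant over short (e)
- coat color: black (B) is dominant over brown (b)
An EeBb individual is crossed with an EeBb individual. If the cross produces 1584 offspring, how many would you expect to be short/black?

Dihybrid cross EeBb × EeBb — consider each gene separately:
ear size: Ee × Ee → 1 EE, 2 Ee, 1 ee → 3 E_ : 1 ee (out of 4)
coat color: Bb × Bb → 1 BB, 2 Bb, 1 bb → 3 B_ : 1 bb (out of 4)
Combine (counts out of 4 × 4 = 16): normal/black (E_B_) = 3×3 = 9; normal/brown (E_bb) = 3×1 = 3; short/black (eeB_) = 1×3 = 3; short/brown (eebb) = 1×1 = 1
Phenotype counts (out of 16): 9 normal/black, 3 normal/brown, 3 short/black, 1 short/brown
short/black: 3 out of 16 → fraction 3/16
Expected count = 3/16 × 1584 = 297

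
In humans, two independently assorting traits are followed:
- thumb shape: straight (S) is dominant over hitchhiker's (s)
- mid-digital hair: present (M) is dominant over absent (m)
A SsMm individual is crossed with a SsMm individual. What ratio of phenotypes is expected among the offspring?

Dihybrid cross SsMm × SsMm — consider each gene separately:
thumb shape: Ss × Ss → 1 SS, 2 Ss, 1 ss → 3 S_ : 1 ss (out of 4)
mid-digital hair: Mm × Mm → 1 MM, 2 Mm, 1 mm → 3 M_ : 1 mm (out of 4)
Combine (counts out of 4 × 4 = 16): straight/present (S_M_) = 3×3 = 9; straight/absent (S_mm) = 3×1 = 3; hitchhiker's/present (ssM_) = 1×3 = 3; hitchhiker's/absent (ssmm) = 1×1 = 1
Phenotype counts (out of 16): 9 straight/present, 3 straight/absent, 3 hitchhiker's/present, 1 hitchhiker's/absent
Ratio: 9 straight/present : 3 straight/absent : 3 hitchhiker's/present : 1 hitchhiker's/absent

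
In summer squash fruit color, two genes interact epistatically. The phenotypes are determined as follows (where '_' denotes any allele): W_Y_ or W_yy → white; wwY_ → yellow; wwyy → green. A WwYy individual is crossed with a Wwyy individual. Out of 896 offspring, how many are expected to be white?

Cross: WwYy × Wwyy — consider each gene separately:
W gene: Ww × Ww → 1 WW, 2 Ww, 1 ww → 3 W_ : 1 ww (out of 4)
Y gene: Yy × yy → 2 Yy, 2 yy → 2 Y_ : 2 yy (out of 4)
Genotype classes (out of 4 × 4 = 16): W_Y_ = 3×2 = 6; W_yy = 3×2 = 6; wwY_ = 1×2 = 2; wwyy = 1×2 = 2
Apply the phenotype rules: W_Y_ (6) + W_yy (6) → white; wwY_ (2) → yellow; wwyy (2) → green
Phenotype counts (out of 16): 12 white, 2 yellow, 2 green
white: 12 out of 16 → fraction 3/4
Expected count = 3/4 × 896 = 672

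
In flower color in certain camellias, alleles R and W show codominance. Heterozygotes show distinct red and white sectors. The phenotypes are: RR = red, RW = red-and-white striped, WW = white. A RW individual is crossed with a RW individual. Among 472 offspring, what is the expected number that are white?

Punnett square for RW × RW:
Offspring genotypes: 1 RR, 2 RW, 1 WW
Phenotype counts: 1 red, 2 red-and-white striped, 1 white
white: 1 out of 4 → fraction 1/4
Expected count = 1/4 × 472 = 118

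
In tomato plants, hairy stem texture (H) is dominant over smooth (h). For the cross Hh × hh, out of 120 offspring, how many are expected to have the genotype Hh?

Punnett square for Hh × hh:
Offspring genotypes: 2 Hh, 2 hh
Total offspring: 4
Count with target: 2
Probability: 2/4 = 1/2
Expected count = 1/2 × 120 = 60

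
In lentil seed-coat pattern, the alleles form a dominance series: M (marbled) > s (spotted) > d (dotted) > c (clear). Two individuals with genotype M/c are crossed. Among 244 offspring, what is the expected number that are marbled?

Cross: M/c × M/c
Allele dominance: M > s > d > c
Offspring genotypes: 1 M/M, 2 M/c, 1 c/c
Phenotype counts: 3 marbled, 1 clear
marbled: 3 out of 4 → fraction 3/4
Expected count = 3/4 × 244 = 183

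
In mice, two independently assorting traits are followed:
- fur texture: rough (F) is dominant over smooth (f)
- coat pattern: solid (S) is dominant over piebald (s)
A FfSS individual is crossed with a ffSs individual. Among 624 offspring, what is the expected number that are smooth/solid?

Dihybrid cross FfSS × ffSs — consider each gene separately:
fur texture: Ff × ff → 2 Ff, 2 ff → 2 F_ : 2 ff (out of 4)
coat pattern: SS × Ss → 2 SS, 2 Ss → 4 S_ (out of 4)
Combine (counts out of 4 × 4 = 16): rough/solid (F_S_) = 2×4 = 8; smooth/solid (ffS_) = 2×4 = 8
Phenotype counts (out of 16): 8 rough/solid, 8 smooth/solid
smooth/solid: 8 out of 16 → fraction 1/2
Expected count = 1/2 × 624 = 312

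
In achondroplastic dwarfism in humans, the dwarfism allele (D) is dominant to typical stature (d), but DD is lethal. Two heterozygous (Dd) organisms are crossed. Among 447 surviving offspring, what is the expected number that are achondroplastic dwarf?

Cross: Dd × Dd
Punnett square offspring (before lethality): 1 DD, 2 Dd, 1 dd
The DD genotype is lethal (embryos die); surviving offspring: 2 Dd, 1 dd
achondroplastic dwarf: 2 out of 3 → fraction 2/3
Expected count = 2/3 × 447 = 298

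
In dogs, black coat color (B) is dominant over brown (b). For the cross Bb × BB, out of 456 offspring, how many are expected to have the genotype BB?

Punnett square for Bb × BB:
Offspring genotypes: 2 BB, 2 Bb
Total offspring: 4
Count with target: 2
Probability: 2/4 = 1/2
Expected count = 1/2 × 456 = 228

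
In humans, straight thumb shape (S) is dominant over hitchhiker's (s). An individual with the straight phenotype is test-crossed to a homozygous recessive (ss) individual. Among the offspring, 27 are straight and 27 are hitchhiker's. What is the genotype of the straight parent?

Test cross: ? × ss
Offspring: 27 straight, 27 hitchhiker's — approximately 1:1.
A 1:1 ratio in a test cross indicates the unknown parent is heterozygous (Ss).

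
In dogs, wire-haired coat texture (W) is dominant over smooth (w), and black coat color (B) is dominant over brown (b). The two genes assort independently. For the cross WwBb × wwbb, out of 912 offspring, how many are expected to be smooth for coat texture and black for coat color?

Dihybrid cross WwBb × wwbb — consider each gene separately:
coat texture: Ww × ww → 2 Ww, 2 ww → 2 W_ : 2 ww (out of 4)
coat color: Bb × bb → 2 Bb, 2 bb → 2 B_ : 2 bb (out of 4)
Looking for: smooth (ww) and black (B_)
P(smooth) = 2/4, P(black) = 2/4
P(both) = 2/4 × 2/4 = 4/16 = 1/4
Expected count = 1/4 × 912 = 228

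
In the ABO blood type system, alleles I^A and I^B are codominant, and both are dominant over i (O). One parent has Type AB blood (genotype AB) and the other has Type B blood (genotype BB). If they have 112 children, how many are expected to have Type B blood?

Cross: AB × BB
Possible offspring genotypes: 2 AB, 2 BB
Blood type counts: 2 Type AB, 2 Type B
Probability of Type B: 2/4 = 1/2
Expected count = 1/2 × 112 = 56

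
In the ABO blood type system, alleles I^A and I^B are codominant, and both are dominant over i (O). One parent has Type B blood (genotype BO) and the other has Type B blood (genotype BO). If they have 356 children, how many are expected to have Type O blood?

Cross: BO × BO
Possible offspring genotypes: 1 BB, 2 BO, 1 OO
Blood type counts: 3 Type B, 1 Type O
Probability of Type O: 1/4
Expected count = 1/4 × 356 = 89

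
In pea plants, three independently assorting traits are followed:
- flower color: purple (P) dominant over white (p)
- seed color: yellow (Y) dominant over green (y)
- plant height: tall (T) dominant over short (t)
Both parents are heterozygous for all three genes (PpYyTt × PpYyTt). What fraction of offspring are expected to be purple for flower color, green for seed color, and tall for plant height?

Trihybrid cross: PpYyTt × PpYyTt
Each trait segregates independently with a 3:1 phenotypic ratio, so each gene contributes 3/4 (dominant) or 1/4 (recessive).
Target: purple (flower color), green (seed color), tall (plant height)
Probability = product of independent per-trait probabilities
= 3/4 × 1/4 × 3/4 = 9/64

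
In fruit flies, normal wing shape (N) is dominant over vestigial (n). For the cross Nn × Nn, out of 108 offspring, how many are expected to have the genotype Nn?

Punnett square for Nn × Nn:
Offspring genotypes: 1 NN, 2 Nn, 1 nn
Total offspring: 4
Count with target: 2
Probability: 2/4 = 1/2
Expected count = 1/2 × 108 = 54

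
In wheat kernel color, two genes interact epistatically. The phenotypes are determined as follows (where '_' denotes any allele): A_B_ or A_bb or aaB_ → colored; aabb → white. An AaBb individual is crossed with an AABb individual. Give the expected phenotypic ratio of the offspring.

Cross: AaBb × AABb — consider each gene separately:
A gene: Aa × AA → 2 AA, 2 Aa → 4 A_ (out of 4)
B gene: Bb × Bb → 1 BB, 2 Bb, 1 bb → 3 B_ : 1 bb (out of 4)
Genotype classes (out of 4 × 4 = 16): A_B_ = 4×3 = 12; A_bb = 4×1 = 4
Apply the phenotype rules: A_B_ (12) + A_bb (4) → colored
Phenotype counts (out of 16): 16 colored
Ratio: all colored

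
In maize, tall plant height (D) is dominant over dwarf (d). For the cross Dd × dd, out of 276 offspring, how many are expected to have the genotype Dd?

Punnett square for Dd × dd:
Offspring genotypes: 2 Dd, 2 dd
Total offspring: 4
Count with target: 2
Probability: 2/4 = 1/2
Expected count = 1/2 × 276 = 138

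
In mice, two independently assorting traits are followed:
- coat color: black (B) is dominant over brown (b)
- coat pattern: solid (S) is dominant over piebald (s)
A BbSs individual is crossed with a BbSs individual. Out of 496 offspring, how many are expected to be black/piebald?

Dihybrid cross BbSs × BbSs — consider each gene separately:
coat color: Bb × Bb → 1 BB, 2 Bb, 1 bb → 3 B_ : 1 bb (out of 4)
coat pattern: Ss × Ss → 1 SS, 2 Ss, 1 ss → 3 S_ : 1 ss (out of 4)
Combine (counts out of 4 × 4 = 16): black/solid (B_S_) = 3×3 = 9; black/piebald (B_ss) = 3×1 = 3; brown/solid (bbS_) = 1×3 = 3; brown/piebald (bbss) = 1×1 = 1
Phenotype counts (out of 16): 9 black/solid, 3 black/piebald, 3 brown/solid, 1 brown/piebald
black/piebald: 3 out of 16 → fraction 3/16
Expected count = 3/16 × 496 = 93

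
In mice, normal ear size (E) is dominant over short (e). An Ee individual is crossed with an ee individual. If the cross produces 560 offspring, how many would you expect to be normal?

Punnett square for Ee × ee:
Offspring genotypes: 2 Ee, 2 ee
normal: 2, short: 2
normal: 2 out of 4 → fraction 1/2
Expected count = 1/2 × 560 = 280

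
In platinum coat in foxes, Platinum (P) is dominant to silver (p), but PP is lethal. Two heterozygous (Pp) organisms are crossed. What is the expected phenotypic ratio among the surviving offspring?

Cross: Pp × Pp
Punnett square offspring (before lethality): 1 PP, 2 Pp, 1 pp
The PP genotype is lethal (embryos die); surviving offspring: 2 Pp, 1 pp
Ratio: 2 platinum : 1 silver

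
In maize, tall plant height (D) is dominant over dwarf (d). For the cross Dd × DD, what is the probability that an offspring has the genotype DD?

Punnett square for Dd × DD:
Offspring genotypes: 2 DD, 2 Dd
Total offspring: 4
Count with target: 2
Probability: 2/4 = 1/2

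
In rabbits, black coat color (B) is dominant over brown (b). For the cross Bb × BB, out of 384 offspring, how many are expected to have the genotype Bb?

Punnett square for Bb × BB:
Offspring genotypes: 2 BB, 2 Bb
Total offspring: 4
Count with target: 2
Probability: 2/4 = 1/2
Expected count = 1/2 × 384 = 192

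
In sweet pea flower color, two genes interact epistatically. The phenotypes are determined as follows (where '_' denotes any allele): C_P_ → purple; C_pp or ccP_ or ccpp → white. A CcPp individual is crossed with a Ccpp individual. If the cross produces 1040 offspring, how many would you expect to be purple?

Cross: CcPp × Ccpp — consider each gene separately:
C gene: Cc × Cc → 1 CC, 2 Cc, 1 cc → 3 C_ : 1 cc (out of 4)
P gene: Pp × pp → 2 Pp, 2 pp → 2 P_ : 2 pp (out of 4)
Genotype classes (out of 4 × 4 = 16): C_P_ = 3×2 = 6; C_pp = 3×2 = 6; ccP_ = 1×2 = 2; ccpp = 1×2 = 2
Apply the phenotype rules: C_P_ (6) → purple; C_pp (6) + ccP_ (2) + ccpp (2) → white
Phenotype counts (out of 16): 6 purple, 10 white
purple: 6 out of 16 → fraction 3/8
Expected count = 3/8 × 1040 = 390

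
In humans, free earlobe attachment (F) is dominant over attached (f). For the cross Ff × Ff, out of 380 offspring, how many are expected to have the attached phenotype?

Punnett square for Ff × Ff:
Offspring genotypes: 1 FF, 2 Ff, 1 ff
Total offspring: 4
Count with target: 1
Probability: 1/4
Expected count = 1/4 × 380 = 95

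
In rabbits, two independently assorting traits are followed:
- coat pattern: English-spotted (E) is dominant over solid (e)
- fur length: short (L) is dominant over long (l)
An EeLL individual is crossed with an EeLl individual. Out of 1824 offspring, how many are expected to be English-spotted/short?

Dihybrid cross EeLL × EeLl — consider each gene separately:
coat pattern: Ee × Ee → 1 EE, 2 Ee, 1 ee → 3 E_ : 1 ee (out of 4)
fur length: LL × Ll → 2 LL, 2 Ll → 4 L_ (out of 4)
Combine (counts out of 4 × 4 = 16): English-spotted/short (E_L_) = 3×4 = 12; solid/short (eeL_) = 1×4 = 4
Phenotype counts (out of 16): 12 English-spotted/short, 4 solid/short
English-spotted/short: 12 out of 16 → fraction 3/4
Expected count = 3/4 × 1824 = 1368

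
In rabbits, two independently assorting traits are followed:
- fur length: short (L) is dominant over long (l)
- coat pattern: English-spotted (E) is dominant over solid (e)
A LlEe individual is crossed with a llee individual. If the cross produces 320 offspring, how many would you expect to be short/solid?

Dihybrid cross LlEe × llee — consider each gene separately:
fur length: Ll × ll → 2 Ll, 2 ll → 2 L_ : 2 ll (out of 4)
coat pattern: Ee × ee → 2 Ee, 2 ee → 2 E_ : 2 ee (out of 4)
Combine (counts out of 4 × 4 = 16): short/English-spotted (L_E_) = 2×2 = 4; short/solid (L_ee) = 2×2 = 4; long/English-spotted (llE_) = 2×2 = 4; long/solid (llee) = 2×2 = 4
Phenotype counts (out of 16): 4 short/English-spotted, 4 short/solid, 4 long/English-spotted, 4 long/solid
short/solid: 4 out of 16 → fraction 1/4
Expected count = 1/4 × 320 = 80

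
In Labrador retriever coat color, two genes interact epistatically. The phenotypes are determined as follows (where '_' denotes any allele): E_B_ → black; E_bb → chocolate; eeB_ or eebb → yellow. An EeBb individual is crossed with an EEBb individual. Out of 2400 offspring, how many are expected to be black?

Cross: EeBb × EEBb — consider each gene separately:
E gene: Ee × EE → 2 EE, 2 Ee → 4 E_ (out of 4)
B gene: Bb × Bb → 1 BB, 2 Bb, 1 bb → 3 B_ : 1 bb (out of 4)
Genotype classes (out of 4 × 4 = 16): E_B_ = 4×3 = 12; E_bb = 4×1 = 4
Apply the phenotype rules: E_B_ (12) → black; E_bb (4) → chocolate
Phenotype counts (out of 16): 12 black, 4 chocolate
black: 12 out of 16 → fraction 3/4
Expected count = 3/4 × 2400 = 1800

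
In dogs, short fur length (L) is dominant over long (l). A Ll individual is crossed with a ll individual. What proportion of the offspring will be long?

Punnett square for Ll × ll:
Offspring genotypes: 2 Ll, 2 ll
short: 2, long: 2
long: 2 out of 4
Probability: 2/4 = 1/2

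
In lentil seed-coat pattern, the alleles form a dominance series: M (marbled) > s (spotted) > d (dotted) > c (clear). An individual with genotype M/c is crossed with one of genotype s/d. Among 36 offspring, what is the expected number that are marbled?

Cross: M/c × s/d
Allele dominance: M > s > d > c
Offspring genotypes: 1 M/s, 1 M/d, 1 s/c, 1 d/c
Phenotype counts: 2 marbled, 1 spotted, 1 dotted
marbled: 2 out of 4 → fraction 1/2
Expected count = 1/2 × 36 = 18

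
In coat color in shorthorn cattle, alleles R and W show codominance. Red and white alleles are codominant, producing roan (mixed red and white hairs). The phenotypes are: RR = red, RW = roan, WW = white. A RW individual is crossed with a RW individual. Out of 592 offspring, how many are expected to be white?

Punnett square for RW × RW:
Offspring genotypes: 1 RR, 2 RW, 1 WW
Phenotype counts: 1 red, 2 roan, 1 white
white: 1 out of 4 → fraction 1/4
Expected count = 1/4 × 592 = 148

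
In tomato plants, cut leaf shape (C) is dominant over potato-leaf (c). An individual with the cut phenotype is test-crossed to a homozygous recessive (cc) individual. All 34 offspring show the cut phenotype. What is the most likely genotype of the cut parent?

Test cross: ? × cc
All offspring are cut.
If the unknown parent were heterozygous (Cc), about half of 34 offspring would be potato-leaf; none are. The unknown parent is most likely homozygous dominant (CC).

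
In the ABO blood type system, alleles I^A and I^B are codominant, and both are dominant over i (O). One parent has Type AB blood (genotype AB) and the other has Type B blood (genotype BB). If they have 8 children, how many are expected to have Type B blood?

Cross: AB × BB
Possible offspring genotypes: 2 AB, 2 BB
Blood type counts: 2 Type AB, 2 Type B
Probability of Type B: 2/4 = 1/2
Expected count = 1/2 × 8 = 4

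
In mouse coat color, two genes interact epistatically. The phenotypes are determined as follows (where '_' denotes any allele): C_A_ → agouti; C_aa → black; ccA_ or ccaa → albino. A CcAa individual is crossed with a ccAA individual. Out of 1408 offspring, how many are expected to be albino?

Cross: CcAa × ccAA — consider each gene separately:
C gene: Cc × cc → 2 Cc, 2 cc → 2 C_ : 2 cc (out of 4)
A gene: Aa × AA → 2 AA, 2 Aa → 4 A_ (out of 4)
Genotype classes (out of 4 × 4 = 16): C_A_ = 2×4 = 8; ccA_ = 2×4 = 8
Apply the phenotype rules: C_A_ (8) → agouti; ccA_ (8) → albino
Phenotype counts (out of 16): 8 agouti, 8 albino
albino: 8 out of 16 → fraction 1/2
Expected count = 1/2 × 1408 = 704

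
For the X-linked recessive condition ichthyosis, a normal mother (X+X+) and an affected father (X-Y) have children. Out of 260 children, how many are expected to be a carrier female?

Cross: X+X+ × X-Y
Offspring: 2 X+X-, 2 X+Y
Probability of a carrier female: 2/4 = 1/2
Expected count = 1/2 × 260 = 130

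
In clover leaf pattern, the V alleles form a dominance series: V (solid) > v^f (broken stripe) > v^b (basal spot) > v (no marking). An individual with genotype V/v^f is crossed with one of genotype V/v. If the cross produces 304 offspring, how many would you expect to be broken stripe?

Cross: V/v^f × V/v
Allele dominance: V > v^f > v^b > v
Offspring genotypes: 1 V/V, 1 V/v, 1 V/v^f, 1 v^f/v
Phenotype counts: 3 solid, 1 broken stripe
broken stripe: 1 out of 4 → fraction 1/4
Expected count = 1/4 × 304 = 76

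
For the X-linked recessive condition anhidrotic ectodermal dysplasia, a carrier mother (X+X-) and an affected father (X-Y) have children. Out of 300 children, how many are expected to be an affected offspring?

Cross: X+X- × X-Y
Offspring: 1 X+X-, 1 X+Y, 1 X-X-, 1 X-Y
Probability of an affected offspring: 2/4 = 1/2
Expected count = 1/2 × 300 = 150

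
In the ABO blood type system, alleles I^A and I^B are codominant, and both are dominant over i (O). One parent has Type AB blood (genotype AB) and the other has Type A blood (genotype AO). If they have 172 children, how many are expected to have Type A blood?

Cross: AB × AO
Possible offspring genotypes: 1 AA, 1 AO, 1 AB, 1 BO
Blood type counts: 2 Type A, 1 Type AB, 1 Type B
Probability of Type A: 2/4 = 1/2
Expected count = 1/2 × 172 = 86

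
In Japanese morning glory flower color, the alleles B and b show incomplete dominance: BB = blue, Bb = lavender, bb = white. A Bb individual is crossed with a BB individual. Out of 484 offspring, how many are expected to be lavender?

Punnett square for Bb × BB:
Offspring genotypes: 2 BB, 2 Bb
Phenotype counts: 2 blue, 2 lavender
lavender: 2 out of 4 → fraction 1/2
Expected count = 1/2 × 484 = 242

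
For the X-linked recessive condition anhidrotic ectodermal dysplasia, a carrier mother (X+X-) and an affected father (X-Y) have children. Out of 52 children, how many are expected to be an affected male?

Cross: X+X- × X-Y
Offspring: 1 X+X-, 1 X+Y, 1 X-X-, 1 X-Y
Probability of an affected male: 1/4
Expected count = 1/4 × 52 = 13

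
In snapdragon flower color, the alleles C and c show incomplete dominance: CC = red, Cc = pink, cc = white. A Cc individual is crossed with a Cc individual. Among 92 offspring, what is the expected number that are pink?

Punnett square for Cc × Cc:
Offspring genotypes: 1 CC, 2 Cc, 1 cc
Phenotype counts: 1 red, 2 pink, 1 white
pink: 2 out of 4 → fraction 1/2
Expected count = 1/2 × 92 = 46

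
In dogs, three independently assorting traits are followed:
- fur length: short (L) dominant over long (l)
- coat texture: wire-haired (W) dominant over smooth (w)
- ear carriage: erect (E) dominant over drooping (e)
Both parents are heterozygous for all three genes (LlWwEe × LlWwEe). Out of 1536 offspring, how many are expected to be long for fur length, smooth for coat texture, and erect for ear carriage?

Trihybrid cross: LlWwEe × LlWwEe
Each trait segregates independently with a 3:1 phenotypic ratio, so each gene contributes 3/4 (dominant) or 1/4 (recessive).
Target: long (fur length), smooth (coat texture), erect (ear carriage)
Probability = product of independent per-trait probabilities
= 1/4 × 1/4 × 3/4 = 3/64
Expected count = 3/64 × 1536 = 72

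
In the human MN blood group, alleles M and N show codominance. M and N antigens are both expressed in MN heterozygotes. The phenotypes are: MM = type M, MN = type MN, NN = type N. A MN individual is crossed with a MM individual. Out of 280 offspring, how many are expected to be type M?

Punnett square for MN × MM:
Offspring genotypes: 2 MM, 2 MN
Phenotype counts: 2 type M, 2 type MN
type M: 2 out of 4 → fraction 1/2
Expected count = 1/2 × 280 = 140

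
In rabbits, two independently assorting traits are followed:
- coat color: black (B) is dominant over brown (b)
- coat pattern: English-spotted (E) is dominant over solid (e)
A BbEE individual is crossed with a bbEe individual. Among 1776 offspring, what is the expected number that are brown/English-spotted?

Dihybrid cross BbEE × bbEe — consider each gene separately:
coat color: Bb × bb → 2 Bb, 2 bb → 2 B_ : 2 bb (out of 4)
coat pattern: EE × Ee → 2 EE, 2 Ee → 4 E_ (out of 4)
Combine (counts out of 4 × 4 = 16): black/English-spotted (B_E_) = 2×4 = 8; brown/English-spotted (bbE_) = 2×4 = 8
Phenotype counts (out of 16): 8 black/English-spotted, 8 brown/English-spotted
brown/English-spotted: 8 out of 16 → fraction 1/2
Expected count = 1/2 × 1776 = 888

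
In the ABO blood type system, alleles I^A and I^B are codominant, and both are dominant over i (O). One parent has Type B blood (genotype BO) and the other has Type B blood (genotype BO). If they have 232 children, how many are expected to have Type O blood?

Cross: BO × BO
Possible offspring genotypes: 1 BB, 2 BO, 1 OO
Blood type counts: 3 Type B, 1 Type O
Probability of Type O: 1/4
Expected count = 1/4 × 232 = 58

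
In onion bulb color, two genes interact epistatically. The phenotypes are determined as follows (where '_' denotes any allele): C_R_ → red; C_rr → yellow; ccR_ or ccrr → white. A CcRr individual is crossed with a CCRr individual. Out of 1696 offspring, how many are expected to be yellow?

Cross: CcRr × CCRr — consider each gene separately:
C gene: Cc × CC → 2 CC, 2 Cc → 4 C_ (out of 4)
R gene: Rr × Rr → 1 RR, 2 Rr, 1 rr → 3 R_ : 1 rr (out of 4)
Genotype classes (out of 4 × 4 = 16): C_R_ = 4×3 = 12; C_rr = 4×1 = 4
Apply the phenotype rules: C_R_ (12) → red; C_rr (4) → yellow
Phenotype counts (out of 16): 12 red, 4 yellow
yellow: 4 out of 16 → fraction 1/4
Expected count = 1/4 × 1696 = 424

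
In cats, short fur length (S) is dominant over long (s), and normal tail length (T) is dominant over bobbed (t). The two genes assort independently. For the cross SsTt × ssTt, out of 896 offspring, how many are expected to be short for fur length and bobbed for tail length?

Dihybrid cross SsTt × ssTt — consider each gene separately:
fur length: Ss × ss → 2 Ss, 2 ss → 2 S_ : 2 ss (out of 4)
tail length: Tt × Tt → 1 TT, 2 Tt, 1 tt → 3 T_ : 1 tt (out of 4)
Looking for: short (S_) and bobbed (tt)
P(short) = 2/4, P(bobbed) = 1/4
P(both) = 2/4 × 1/4 = 2/16 = 1/8
Expected count = 1/8 × 896 = 112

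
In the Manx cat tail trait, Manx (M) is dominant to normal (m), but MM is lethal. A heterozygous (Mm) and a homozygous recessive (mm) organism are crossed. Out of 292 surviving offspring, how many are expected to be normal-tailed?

Cross: Mm × mm
Punnett square offspring (before lethality): 2 Mm, 2 mm
No MM offspring are produced in this cross.
normal-tailed: 2 out of 4 → fraction 1/2
Expected count = 1/2 × 292 = 146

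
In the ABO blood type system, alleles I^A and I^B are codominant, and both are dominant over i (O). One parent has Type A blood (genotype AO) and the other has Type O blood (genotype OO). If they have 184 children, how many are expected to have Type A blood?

Cross: AO × OO
Possible offspring genotypes: 2 AO, 2 OO
Blood type counts: 2 Type A, 2 Type O
Probability of Type A: 2/4 = 1/2
Expected count = 1/2 × 184 = 92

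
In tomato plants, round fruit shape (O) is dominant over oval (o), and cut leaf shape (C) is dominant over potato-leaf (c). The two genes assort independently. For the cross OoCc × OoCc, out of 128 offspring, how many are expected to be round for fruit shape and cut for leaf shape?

Dihybrid cross OoCc × OoCc — consider each gene separately:
fruit shape: Oo × Oo → 1 OO, 2 Oo, 1 oo → 3 O_ : 1 oo (out of 4)
leaf shape: Cc × Cc → 1 CC, 2 Cc, 1 cc → 3 C_ : 1 cc (out of 4)
Looking for: round (O_) and cut (C_)
P(round) = 3/4, P(cut) = 3/4
P(both) = 3/4 × 3/4 = 9/16
Expected count = 9/16 × 128 = 72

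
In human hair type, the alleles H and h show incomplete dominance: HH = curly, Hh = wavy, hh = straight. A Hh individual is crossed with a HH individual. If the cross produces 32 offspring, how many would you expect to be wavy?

Punnett square for Hh × HH:
Offspring genotypes: 2 HH, 2 Hh
Phenotype counts: 2 curly, 2 wavy
wavy: 2 out of 4 → fraction 1/2
Expected count = 1/2 × 32 = 16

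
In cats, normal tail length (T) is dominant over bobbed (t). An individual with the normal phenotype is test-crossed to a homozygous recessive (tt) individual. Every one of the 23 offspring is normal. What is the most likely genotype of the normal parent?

Test cross: ? × tt
All offspring are normal.
If the unknown parent were heterozygous (Tt), about half of 23 offspring would be bobbed; none are. The unknown parent is most likely homozygous dominant (TT).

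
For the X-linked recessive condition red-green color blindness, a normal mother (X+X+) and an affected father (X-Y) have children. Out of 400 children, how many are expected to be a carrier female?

Cross: X+X+ × X-Y
Offspring: 2 X+X-, 2 X+Y
Probability of a carrier female: 2/4 = 1/2
Expected count = 1/2 × 400 = 200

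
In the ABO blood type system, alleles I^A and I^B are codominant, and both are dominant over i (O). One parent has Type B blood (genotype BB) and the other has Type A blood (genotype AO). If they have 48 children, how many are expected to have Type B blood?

Cross: BB × AO
Possible offspring genotypes: 2 AB, 2 BO
Blood type counts: 2 Type AB, 2 Type B
Probability of Type B: 2/4 = 1/2
Expected count = 1/2 × 48 = 24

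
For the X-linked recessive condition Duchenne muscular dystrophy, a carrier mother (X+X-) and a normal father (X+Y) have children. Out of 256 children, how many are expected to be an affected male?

Cross: X+X- × X+Y
Offspring: 1 X+X+, 1 X+Y, 1 X+X-, 1 X-Y
Probability of an affected male: 1/4
Expected count = 1/4 × 256 = 64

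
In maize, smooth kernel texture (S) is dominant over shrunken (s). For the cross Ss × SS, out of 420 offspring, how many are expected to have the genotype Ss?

Punnett square for Ss × SS:
Offspring genotypes: 2 SS, 2 Ss
Total offspring: 4
Count with target: 2
Probability: 2/4 = 1/2
Expected count = 1/2 × 420 = 210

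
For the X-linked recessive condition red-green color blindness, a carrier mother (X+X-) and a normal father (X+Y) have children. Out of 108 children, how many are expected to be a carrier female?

Cross: X+X- × X+Y
Offspring: 1 X+X+, 1 X+Y, 1 X+X-, 1 X-Y
Probability of a carrier female: 1/4
Expected count = 1/4 × 108 = 27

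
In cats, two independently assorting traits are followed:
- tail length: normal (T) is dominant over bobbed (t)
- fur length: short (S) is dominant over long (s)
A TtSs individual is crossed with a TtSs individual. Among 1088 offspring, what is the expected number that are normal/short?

Dihybrid cross TtSs × TtSs — consider each gene separately:
tail length: Tt × Tt → 1 TT, 2 Tt, 1 tt → 3 T_ : 1 tt (out of 4)
fur length: Ss × Ss → 1 SS, 2 Ss, 1 ss → 3 S_ : 1 ss (out of 4)
Combine (counts out of 4 × 4 = 16): normal/short (T_S_) = 3×3 = 9; normal/long (T_ss) = 3×1 = 3; bobbed/short (ttS_) = 1×3 = 3; bobbed/long (ttss) = 1×1 = 1
Phenotype counts (out of 16): 9 normal/short, 3 normal/long, 3 bobbed/short, 1 bobbed/long
normal/short: 9 out of 16 → fraction 9/16
Expected count = 9/16 × 1088 = 612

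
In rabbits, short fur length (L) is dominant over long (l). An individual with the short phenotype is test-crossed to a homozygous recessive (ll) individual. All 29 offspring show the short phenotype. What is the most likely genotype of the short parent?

Test cross: ? × ll
All offspring are short.
If the unknown parent were heterozygous (Ll), about half of 29 offspring would be long; none are. The unknown parent is most likely homozygous dominant (LL).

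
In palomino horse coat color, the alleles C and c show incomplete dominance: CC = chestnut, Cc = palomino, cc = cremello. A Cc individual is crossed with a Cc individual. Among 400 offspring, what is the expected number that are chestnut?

Punnett square for Cc × Cc:
Offspring genotypes: 1 CC, 2 Cc, 1 cc
Phenotype counts: 1 chestnut, 2 palomino, 1 cremello
chestnut: 1 out of 4 → fraction 1/4
Expected count = 1/4 × 400 = 100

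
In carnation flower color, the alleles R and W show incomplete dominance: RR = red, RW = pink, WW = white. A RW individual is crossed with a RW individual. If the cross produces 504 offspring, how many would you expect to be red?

Punnett square for RW × RW:
Offspring genotypes: 1 RR, 2 RW, 1 WW
Phenotype counts: 1 red, 2 pink, 1 white
red: 1 out of 4 → fraction 1/4
Expected count = 1/4 × 504 = 126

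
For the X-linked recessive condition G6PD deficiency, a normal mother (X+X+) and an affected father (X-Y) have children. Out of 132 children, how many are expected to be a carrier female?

Cross: X+X+ × X-Y
Offspring: 2 X+X-, 2 X+Y
Probability of a carrier female: 2/4 = 1/2
Expected count = 1/2 × 132 = 66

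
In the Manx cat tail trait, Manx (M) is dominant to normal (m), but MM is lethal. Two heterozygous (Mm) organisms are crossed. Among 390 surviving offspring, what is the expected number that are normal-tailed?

Cross: Mm × Mm
Punnett square offspring (before lethality): 1 MM, 2 Mm, 1 mm
The MM genotype is lethal (embryos die); surviving offspring: 2 Mm, 1 mm
normal-tailed: 1 out of 3 → fraction 1/3
Expected count = 1/3 × 390 = 130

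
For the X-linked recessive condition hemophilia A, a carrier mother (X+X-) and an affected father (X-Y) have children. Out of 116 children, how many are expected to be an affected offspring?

Cross: X+X- × X-Y
Offspring: 1 X+X-, 1 X+Y, 1 X-X-, 1 X-Y
Probability of an affected offspring: 2/4 = 1/2
Expected count = 1/2 × 116 = 58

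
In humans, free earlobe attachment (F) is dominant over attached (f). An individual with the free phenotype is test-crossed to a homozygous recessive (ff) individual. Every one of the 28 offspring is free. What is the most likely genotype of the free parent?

Test cross: ? × ff
All offspring are free.
If the unknown parent were heterozygous (Ff), about half of 28 offspring would be attached; none are. The unknown parent is most likely homozygous dominant (FF).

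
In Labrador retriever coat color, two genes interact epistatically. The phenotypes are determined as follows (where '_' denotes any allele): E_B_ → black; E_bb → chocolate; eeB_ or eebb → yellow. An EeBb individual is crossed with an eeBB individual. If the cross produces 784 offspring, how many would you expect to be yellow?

Cross: EeBb × eeBB — consider each gene separately:
E gene: Ee × ee → 2 Ee, 2 ee → 2 E_ : 2 ee (out of 4)
B gene: Bb × BB → 2 BB, 2 Bb → 4 B_ (out of 4)
Genotype classes (out of 4 × 4 = 16): E_B_ = 2×4 = 8; eeB_ = 2×4 = 8
Apply the phenotype rules: E_B_ (8) → black; eeB_ (8) → yellow
Phenotype counts (out of 16): 8 black, 8 yellow
yellow: 8 out of 16 → fraction 1/2
Expected count = 1/2 × 784 = 392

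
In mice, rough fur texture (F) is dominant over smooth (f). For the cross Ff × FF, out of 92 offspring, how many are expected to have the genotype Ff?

Punnett square for Ff × FF:
Offspring genotypes: 2 FF, 2 Ff
Total offspring: 4
Count with target: 2
Probability: 2/4 = 1/2
Expected count = 1/2 × 92 = 46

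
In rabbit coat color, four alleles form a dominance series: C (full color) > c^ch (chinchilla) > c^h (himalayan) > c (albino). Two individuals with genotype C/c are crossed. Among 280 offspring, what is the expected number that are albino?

Cross: C/c × C/c
Allele dominance: C > c^ch > c^h > c
Offspring genotypes: 1 C/C, 2 C/c, 1 c/c
Phenotype counts: 3 full color, 1 albino
albino: 1 out of 4 → fraction 1/4
Expected count = 1/4 × 280 = 70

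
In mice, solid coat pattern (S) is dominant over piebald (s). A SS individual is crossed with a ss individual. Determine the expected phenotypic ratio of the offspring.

Punnett square for SS × ss:
Offspring genotypes: 4 Ss
solid: 4, piebald: 0
Ratio: all solid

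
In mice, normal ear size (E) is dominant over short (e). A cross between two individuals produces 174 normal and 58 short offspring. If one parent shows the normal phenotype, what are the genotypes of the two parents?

Observed offspring: 174 normal, 58 short
The observed ratio simplifies to 3:1. Short (ee) offspring appear, so each parent must contribute one e allele. The parent stated to show normal carries E, so it is Ee. The other parent is then either Ee or ee: Ee × ee would give a 1:1 split, whereas Ee × Ee gives 3:1 — matching the data. So both parents are heterozygous (Ee × Ee).
Parent genotypes: Ee × Ee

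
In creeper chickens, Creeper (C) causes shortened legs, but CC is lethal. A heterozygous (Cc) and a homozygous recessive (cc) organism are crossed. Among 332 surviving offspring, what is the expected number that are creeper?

Cross: Cc × cc
Punnett square offspring (before lethality): 2 Cc, 2 cc
No CC offspring are produced in this cross.
creeper: 2 out of 4 → fraction 1/2
Expected count = 1/2 × 332 = 166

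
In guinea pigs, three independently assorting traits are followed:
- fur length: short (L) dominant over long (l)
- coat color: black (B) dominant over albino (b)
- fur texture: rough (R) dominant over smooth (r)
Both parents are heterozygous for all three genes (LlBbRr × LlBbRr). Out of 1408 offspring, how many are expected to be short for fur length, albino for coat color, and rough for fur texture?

Trihybrid cross: LlBbRr × LlBbRr
Each trait segregates independently with a 3:1 phenotypic ratio, so each gene contributes 3/4 (dominant) or 1/4 (recessive).
Target: short (fur length), albino (coat color), rough (fur texture)
Probability = product of independent per-trait probabilities
= 3/4 × 1/4 × 3/4 = 9/64
Expected count = 9/64 × 1408 = 198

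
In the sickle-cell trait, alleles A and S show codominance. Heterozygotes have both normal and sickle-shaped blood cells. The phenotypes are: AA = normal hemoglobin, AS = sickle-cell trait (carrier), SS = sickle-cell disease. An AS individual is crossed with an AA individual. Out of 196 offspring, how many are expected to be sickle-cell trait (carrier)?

Punnett square for AS × AA:
Offspring genotypes: 2 AA, 2 AS
Phenotype counts: 2 normal hemoglobin, 2 sickle-cell trait (carrier)
sickle-cell trait (carrier): 2 out of 4 → fraction 1/2
Expected count = 1/2 × 196 = 98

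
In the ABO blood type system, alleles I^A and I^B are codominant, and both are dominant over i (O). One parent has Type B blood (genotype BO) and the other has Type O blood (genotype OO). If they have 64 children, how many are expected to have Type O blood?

Cross: BO × OO
Possible offspring genotypes: 2 BO, 2 OO
Blood type counts: 2 Type B, 2 Type O
Probability of Type O: 2/4 = 1/2
Expected count = 1/2 × 64 = 32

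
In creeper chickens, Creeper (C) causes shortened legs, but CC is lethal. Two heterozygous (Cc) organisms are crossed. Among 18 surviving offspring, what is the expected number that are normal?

Cross: Cc × Cc
Punnett square offspring (before lethality): 1 CC, 2 Cc, 1 cc
The CC genotype is lethal (embryos die); surviving offspring: 2 Cc, 1 cc
normal: 1 out of 3 → fraction 1/3
Expected count = 1/3 × 18 = 6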